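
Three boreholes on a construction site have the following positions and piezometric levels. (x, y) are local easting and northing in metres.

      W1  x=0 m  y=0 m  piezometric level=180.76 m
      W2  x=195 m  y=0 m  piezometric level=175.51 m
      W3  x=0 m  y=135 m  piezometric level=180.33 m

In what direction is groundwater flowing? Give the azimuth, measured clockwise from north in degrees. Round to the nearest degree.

083°

∂h/∂x = (175.51 − 180.76) / (195 − 0) = -0.02692
∂h/∂y = (180.33 − 180.76) / (135 − 0) = -0.003185
Flow direction (−∇h) has components (+0.02692 E, +0.003185 N).
Azimuth = atan2(E, N) = atan2(+0.02692, +0.003185) = 83.3° ≈ 083°.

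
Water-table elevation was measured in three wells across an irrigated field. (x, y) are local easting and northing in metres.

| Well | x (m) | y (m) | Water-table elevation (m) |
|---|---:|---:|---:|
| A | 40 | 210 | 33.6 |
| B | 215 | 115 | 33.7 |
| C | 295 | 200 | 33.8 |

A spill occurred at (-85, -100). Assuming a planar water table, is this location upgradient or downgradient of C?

Three-point gradient (reference A): Δ to B = (175, -95, +0.1), Δ to C = (255, -10, +0.2).
∂h/∂x = +0.0008009, ∂h/∂y = +0.0004227 (det = 22475).
Head at (-85, -100) = 33.6 + (+0.0008009)·(-125) + (+0.0004227)·(-310) = 33.37 m.
That is lower than the 33.8 m at C, so the point is downgradient.

downgradient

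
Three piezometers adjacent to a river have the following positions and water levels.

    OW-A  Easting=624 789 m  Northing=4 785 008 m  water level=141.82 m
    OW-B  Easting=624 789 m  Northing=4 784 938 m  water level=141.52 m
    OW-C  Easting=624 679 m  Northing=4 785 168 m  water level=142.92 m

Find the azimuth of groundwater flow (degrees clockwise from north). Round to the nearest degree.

139°

Taking OW-A as reference: OW-B−OW-A = (0, -70, -0.30); OW-C−OW-A = (-110, 160, +1.10).
Solve a·Δx + b·Δy = Δh: det = 0·160 − (-110)·(-70) = -7700.
∂h/∂x = [(-0.30)·160 − (+1.10)·(-70)] / -7700 = -0.003766
∂h/∂y = [0·(+1.10) − (-110)·(-0.30)] / -7700 = +0.004286
Flow direction (−∇h) has components (+0.003766 E, -0.004286 N).
Azimuth = atan2(E, N) = atan2(+0.003766, -0.004286) = 138.7° ≈ 139°.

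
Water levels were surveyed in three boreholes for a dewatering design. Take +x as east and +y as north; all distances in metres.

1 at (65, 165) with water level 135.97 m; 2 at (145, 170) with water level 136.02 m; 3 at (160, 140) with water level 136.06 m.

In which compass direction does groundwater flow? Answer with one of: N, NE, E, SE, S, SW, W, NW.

With h = a·x + b·y + c and 1 as origin, the differences give:
  80·a + 5·b = +0.05
  95·a + (-25)·b = +0.09
Eliminate b (×(-25) and ×5, subtract): -2475·a = -1.700 → a = ∂h/∂x = +0.0006869
Back-substitute: b = ∂h/∂y = -0.0009899.
Flow = −∇h = (-0.0006869 east, +0.0009899 north), which points northwest.

NW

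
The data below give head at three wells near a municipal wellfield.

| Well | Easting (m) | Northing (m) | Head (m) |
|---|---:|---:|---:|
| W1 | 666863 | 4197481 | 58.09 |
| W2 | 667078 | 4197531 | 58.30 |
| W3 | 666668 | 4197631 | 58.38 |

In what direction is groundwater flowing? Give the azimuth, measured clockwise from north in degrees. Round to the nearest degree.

Three-point gradient (reference W1): Δ to W2 = (215, 50, +0.21), Δ to W3 = (-195, 150, +0.29).
∂h/∂x = +0.0004048, ∂h/∂y = +0.002460 (det = 42000).
Flow direction (−∇h) has components (-0.0004048 E, -0.002460 N).
Azimuth = atan2(E, N) = atan2(-0.0004048, -0.002460) = 189.3° ≈ 189°.

189°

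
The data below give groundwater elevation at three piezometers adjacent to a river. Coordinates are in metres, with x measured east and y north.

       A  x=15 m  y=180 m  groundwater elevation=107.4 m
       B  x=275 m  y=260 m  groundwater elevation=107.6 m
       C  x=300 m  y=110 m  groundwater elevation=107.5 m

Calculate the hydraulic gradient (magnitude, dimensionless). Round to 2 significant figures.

0.00093

Three-point gradient (reference A): Δ to B = (260, 80, +0.2), Δ to C = (285, -70, +0.1).
∂h/∂x = +0.0005366, ∂h/∂y = +0.0007561 (det = -41000).
|∇h| = √(0.0005366² + 0.0007561²) = 0.0009272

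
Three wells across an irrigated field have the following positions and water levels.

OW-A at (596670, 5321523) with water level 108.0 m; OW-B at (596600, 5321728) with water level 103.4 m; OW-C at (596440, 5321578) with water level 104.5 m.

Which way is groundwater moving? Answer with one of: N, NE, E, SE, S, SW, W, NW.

Differences from OW-A: to OW-B (Δx, Δy, Δh) = (-70, 205, -4.6); to OW-C = (-230, 55, -3.5).
Determinant of the coordinate differences = (-70)·55 − (-230)·205 = 43300.
∂h/∂x = [(-4.6)·55 − (-3.5)·205] / 43300 = +0.01073
∂h/∂y = [(-70)·(-3.5) − (-230)·(-4.6)] / 43300 = -0.01878
Flow = −∇h = (-0.01073 east, +0.01878 north), which points northwest.

NW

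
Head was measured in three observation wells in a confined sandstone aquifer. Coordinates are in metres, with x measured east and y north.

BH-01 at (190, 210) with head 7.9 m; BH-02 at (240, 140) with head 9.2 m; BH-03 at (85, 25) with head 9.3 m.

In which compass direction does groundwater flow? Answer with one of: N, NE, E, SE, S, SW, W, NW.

NW

Three-point gradient (reference BH-01): Δ to BH-02 = (50, -70, +1.3), Δ to BH-03 = (-105, -185, +1.4).
∂h/∂x = +0.008584, ∂h/∂y = -0.01244 (det = -16600).
Flow = −∇h = (-0.008584 east, +0.01244 north), which points northwest.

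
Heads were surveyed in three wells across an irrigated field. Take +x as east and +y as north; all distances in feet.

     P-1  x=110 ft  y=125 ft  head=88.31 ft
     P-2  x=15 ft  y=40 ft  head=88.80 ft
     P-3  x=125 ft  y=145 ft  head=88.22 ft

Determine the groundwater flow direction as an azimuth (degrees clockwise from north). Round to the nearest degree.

061°

Taking P-1 as reference: P-2−P-1 = (-95, -85, +0.49); P-3−P-1 = (15, 20, -0.09).
Determinant of the coordinate differences = (-95)·20 − 15·(-85) = -625.
∂h/∂x = [(+0.49)·20 − (-0.09)·(-85)] / -625 = -0.003440
∂h/∂y = [(-95)·(-0.09) − 15·(+0.49)] / -625 = -0.001920
Flow direction (−∇h) has components (+0.003440 E, +0.001920 N).
Azimuth = atan2(E, N) = atan2(+0.003440, +0.001920) = 60.8° ≈ 061°.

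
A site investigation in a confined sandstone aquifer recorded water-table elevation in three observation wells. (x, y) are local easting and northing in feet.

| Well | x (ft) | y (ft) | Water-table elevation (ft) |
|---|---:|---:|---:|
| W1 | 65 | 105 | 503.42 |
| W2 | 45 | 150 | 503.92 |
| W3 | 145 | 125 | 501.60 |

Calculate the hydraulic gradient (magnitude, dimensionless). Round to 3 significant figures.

Three-point gradient (reference W1): Δ to W2 = (-20, 45, +0.50), Δ to W3 = (80, 20, -1.82).
∂h/∂x = -0.02297, ∂h/∂y = +0.0009000 (det = -4000).
|∇h| = √(-0.02297² + 0.0009000²) = 0.02299

0.0230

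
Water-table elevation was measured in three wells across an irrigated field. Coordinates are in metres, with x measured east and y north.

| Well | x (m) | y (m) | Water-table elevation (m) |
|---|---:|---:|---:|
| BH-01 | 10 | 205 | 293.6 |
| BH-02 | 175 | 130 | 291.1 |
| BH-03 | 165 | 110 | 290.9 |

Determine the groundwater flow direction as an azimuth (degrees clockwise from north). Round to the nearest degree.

149°

Taking BH-01 as reference: BH-02−BH-01 = (165, -75, -2.5); BH-03−BH-01 = (155, -95, -2.7).
Solve a·Δx + b·Δy = Δh: det = 165·(-95) − 155·(-75) = -4050.
∂h/∂x = [(-2.5)·(-95) − (-2.7)·(-75)] / -4050 = -0.008642
∂h/∂y = [165·(-2.7) − 155·(-2.5)] / -4050 = +0.01432
Flow direction (−∇h) has components (+0.008642 E, -0.01432 N).
Azimuth = atan2(E, N) = atan2(+0.008642, -0.01432) = 148.9° ≈ 149°.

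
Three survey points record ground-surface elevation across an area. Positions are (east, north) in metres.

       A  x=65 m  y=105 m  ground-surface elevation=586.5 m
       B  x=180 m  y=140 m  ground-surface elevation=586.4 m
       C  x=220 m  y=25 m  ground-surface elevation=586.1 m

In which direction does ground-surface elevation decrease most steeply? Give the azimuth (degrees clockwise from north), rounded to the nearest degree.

144°

Three-point gradient (reference A): Δ to B = (115, 35, -0.1), Δ to C = (155, -80, -0.4).
∂z/∂x = -0.001504, ∂z/∂y = +0.002085 (det = -14625).
Steepest decrease is along −∇f: components (+0.001504 E, -0.002085 N).
Azimuth = atan2(+0.001504, -0.002085) = 144.2° ≈ 144°.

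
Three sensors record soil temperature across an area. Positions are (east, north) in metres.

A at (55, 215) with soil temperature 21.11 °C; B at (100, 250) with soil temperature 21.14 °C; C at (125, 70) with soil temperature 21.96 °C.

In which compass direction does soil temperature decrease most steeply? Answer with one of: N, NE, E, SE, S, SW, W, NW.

NW

With T = a·x + b·y + c and A as origin, the differences give:
  45·a + 35·b = +0.03
  70·a + (-145)·b = +0.85
Eliminate b (×(-145) and ×35, subtract): -8975·a = -34.100 → a = ∂T/∂x = +0.003799
Back-substitute: b = ∂T/∂y = -0.004028.
Steepest decrease is along −∇f = (-0.003799 E, +0.004028 N) → northwest.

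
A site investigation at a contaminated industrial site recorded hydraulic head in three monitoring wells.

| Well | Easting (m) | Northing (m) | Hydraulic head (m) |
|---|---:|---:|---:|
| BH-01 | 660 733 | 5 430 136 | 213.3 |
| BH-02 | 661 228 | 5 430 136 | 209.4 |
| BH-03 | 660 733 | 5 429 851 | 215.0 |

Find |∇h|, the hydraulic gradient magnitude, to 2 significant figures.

∂h/∂x = (209.4 − 213.3) / (661228 − 660733) = -0.007879
∂h/∂y = (215.0 − 213.3) / (5429851 − 5430136) = -0.005965
|∇h| = √(-0.007879² + -0.005965²) = 0.009882

0.0099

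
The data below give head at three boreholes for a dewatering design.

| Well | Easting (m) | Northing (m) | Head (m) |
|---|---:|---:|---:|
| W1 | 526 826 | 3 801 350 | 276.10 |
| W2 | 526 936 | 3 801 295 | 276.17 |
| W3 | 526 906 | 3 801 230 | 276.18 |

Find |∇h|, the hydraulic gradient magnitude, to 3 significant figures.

With h = a·x + b·y + c and W1 as origin, the differences give:
  110·a + (-55)·b = +0.07
  80·a + (-120)·b = +0.08
Eliminate b (×(-120) and ×(-55), subtract): -8800·a = -4.000 → a = ∂h/∂x = +0.0004545
Back-substitute: b = ∂h/∂y = -0.0003636.
|∇h| = √(0.0004545² + -0.0003636²) = 0.000582

0.000582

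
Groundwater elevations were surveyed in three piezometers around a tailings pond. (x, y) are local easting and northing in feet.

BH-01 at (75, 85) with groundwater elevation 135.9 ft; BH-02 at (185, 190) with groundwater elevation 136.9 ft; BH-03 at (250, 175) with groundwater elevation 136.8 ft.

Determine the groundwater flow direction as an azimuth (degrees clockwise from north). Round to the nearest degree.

Differences from BH-01: to BH-02 (Δx, Δy, Δh) = (110, 105, +1.0); to BH-03 = (175, 90, +0.9).
Solve a·Δx + b·Δy = Δh: det = 110·90 − 175·105 = -8475.
∂h/∂x = [(+1.0)·90 − (+0.9)·105] / -8475 = +0.0005310
∂h/∂y = [110·(+0.9) − 175·(+1.0)] / -8475 = +0.008968
Flow direction (−∇h) has components (-0.0005310 E, -0.008968 N).
Azimuth = atan2(E, N) = atan2(-0.0005310, -0.008968) = 183.4° ≈ 183°.

183°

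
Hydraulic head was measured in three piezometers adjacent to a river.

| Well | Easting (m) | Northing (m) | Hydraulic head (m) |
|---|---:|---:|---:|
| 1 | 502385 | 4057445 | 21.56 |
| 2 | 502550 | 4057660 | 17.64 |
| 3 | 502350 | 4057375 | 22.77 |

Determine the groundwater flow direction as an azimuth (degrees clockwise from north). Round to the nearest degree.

013°

With h = a·x + b·y + c and 1 as origin, the differences give:
  165·a + 215·b = -3.92
  (-35)·a + (-70)·b = +1.21
Eliminate b (×(-70) and ×215, subtract): -4025·a = 14.250 → a = ∂h/∂x = -0.003540
Back-substitute: b = ∂h/∂y = -0.01552.
Flow direction (−∇h) has components (+0.003540 E, +0.01552 N).
Azimuth = atan2(E, N) = atan2(+0.003540, +0.01552) = 12.9° ≈ 013°.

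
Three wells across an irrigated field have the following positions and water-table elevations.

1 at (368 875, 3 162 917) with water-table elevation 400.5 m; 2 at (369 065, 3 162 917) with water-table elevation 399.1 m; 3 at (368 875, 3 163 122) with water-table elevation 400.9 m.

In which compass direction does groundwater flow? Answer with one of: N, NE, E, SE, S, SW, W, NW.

E

∂h/∂x = (399.1 − 400.5) / (369065 − 368875) = -0.007368
∂h/∂y = (400.9 − 400.5) / (3163122 − 3162917) = +0.001951
Flow = −∇h = (+0.007368 east, -0.001951 north), which points east.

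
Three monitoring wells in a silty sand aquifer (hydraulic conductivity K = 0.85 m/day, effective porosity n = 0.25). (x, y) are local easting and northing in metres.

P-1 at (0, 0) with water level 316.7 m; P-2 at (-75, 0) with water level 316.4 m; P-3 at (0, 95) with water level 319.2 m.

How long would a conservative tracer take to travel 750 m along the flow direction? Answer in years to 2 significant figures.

23 years

∂h/∂x = (316.4 − 316.7) / (-75 − 0) = +0.004000
∂h/∂y = (319.2 − 316.7) / (95 − 0) = +0.02632
|∇h| = √(0.004000² + 0.02632²) = 0.02662
Seepage velocity v = K·i/n = 0.85 × 0.02662 / 0.25 = 0.09051 m/day.
t = 750 / 0.09051 = 8286 days = 22.7 years.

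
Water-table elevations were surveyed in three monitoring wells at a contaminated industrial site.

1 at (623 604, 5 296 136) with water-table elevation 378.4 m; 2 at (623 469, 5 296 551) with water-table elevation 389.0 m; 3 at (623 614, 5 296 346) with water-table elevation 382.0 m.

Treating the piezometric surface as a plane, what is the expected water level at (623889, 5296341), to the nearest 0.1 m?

375.7 m

With h = a·x + b·y + c and 1 as origin, the differences give:
  (-135)·a + 415·b = +10.6
  10·a + 210·b = +3.6
Eliminate b (×210 and ×415, subtract): -32500·a = 732.00 → a = ∂h/∂x = -0.02252
Back-substitute: b = ∂h/∂y = +0.01822.
h(623889, 5296341) = 378.4 + (-0.02252)·(285) + (+0.01822)·(205) = 378.4 -6.419 +3.734 = 375.715 m.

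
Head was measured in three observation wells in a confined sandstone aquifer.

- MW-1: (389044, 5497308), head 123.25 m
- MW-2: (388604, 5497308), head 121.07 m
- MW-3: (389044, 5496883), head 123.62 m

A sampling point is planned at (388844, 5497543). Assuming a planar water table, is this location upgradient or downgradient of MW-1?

downgradient

∂h/∂x = (121.07 − 123.25) / (388604 − 389044) = +0.004955
∂h/∂y = (123.62 − 123.25) / (5496883 − 5497308) = -0.0008706
Head at (388844, 5497543) = 123.25 + (+0.004955)·(-200) + (-0.0008706)·(235) = 122.05 m.
That is lower than the 123.25 m at MW-1, so the point is downgradient.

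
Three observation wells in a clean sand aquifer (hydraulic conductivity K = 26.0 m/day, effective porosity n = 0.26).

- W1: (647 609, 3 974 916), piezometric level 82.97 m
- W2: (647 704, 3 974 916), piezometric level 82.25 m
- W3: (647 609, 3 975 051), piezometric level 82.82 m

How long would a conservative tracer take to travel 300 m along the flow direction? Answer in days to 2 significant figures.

∂h/∂x = (82.25 − 82.97) / (647704 − 647609) = -0.007579
∂h/∂y = (82.82 − 82.97) / (3975051 − 3974916) = -0.001111
|∇h| = √(-0.007579² + -0.001111²) = 0.00766
Seepage velocity v = K·i/n = 26.0 × 0.00766 / 0.26 = 0.766 m/day.
t = 300 / 0.766 = 391.6 days.

390 days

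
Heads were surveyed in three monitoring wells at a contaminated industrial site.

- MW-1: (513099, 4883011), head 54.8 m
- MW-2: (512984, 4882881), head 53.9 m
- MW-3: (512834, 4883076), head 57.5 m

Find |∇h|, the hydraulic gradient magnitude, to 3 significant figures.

Three-point gradient (reference MW-1): Δ to MW-2 = (-115, -130, -0.9), Δ to MW-3 = (-265, 65, +2.7).
∂h/∂x = -0.006977, ∂h/∂y = +0.01309 (det = -41925).
|∇h| = √(-0.006977² + 0.01309²) = 0.01483

0.0148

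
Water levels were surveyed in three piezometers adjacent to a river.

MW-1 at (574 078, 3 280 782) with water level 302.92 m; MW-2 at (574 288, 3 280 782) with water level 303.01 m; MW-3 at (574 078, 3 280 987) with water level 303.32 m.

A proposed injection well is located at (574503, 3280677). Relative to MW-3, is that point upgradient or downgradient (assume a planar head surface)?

∂h/∂x = (303.01 − 302.92) / (574288 − 574078) = +0.0004286
∂h/∂y = (303.32 − 302.92) / (3280987 − 3280782) = +0.001951
Head at (574503, 3280677) = 302.92 + (+0.0004286)·(425) + (+0.001951)·(-105) = 302.90 m.
That is lower than the 303.32 m at MW-3, so the point is downgradient.

downgradient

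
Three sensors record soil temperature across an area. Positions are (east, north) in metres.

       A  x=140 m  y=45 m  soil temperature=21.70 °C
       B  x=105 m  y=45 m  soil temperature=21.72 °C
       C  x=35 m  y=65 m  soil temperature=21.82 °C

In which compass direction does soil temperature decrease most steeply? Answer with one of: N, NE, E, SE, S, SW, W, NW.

S

Differences from A: to B (Δx, Δy, Δh) = (-35, 0, +0.02); to C = (-105, 20, +0.12).
Determinant of the coordinate differences = (-35)·20 − (-105)·0 = -700.
∂T/∂x = [(+0.02)·20 − (+0.12)·0] / -700 = -0.0005714
∂T/∂y = [(-35)·(+0.12) − (-105)·(+0.02)] / -700 = +0.003000
Steepest decrease is along −∇f = (+0.0005714 E, -0.003000 N) → south.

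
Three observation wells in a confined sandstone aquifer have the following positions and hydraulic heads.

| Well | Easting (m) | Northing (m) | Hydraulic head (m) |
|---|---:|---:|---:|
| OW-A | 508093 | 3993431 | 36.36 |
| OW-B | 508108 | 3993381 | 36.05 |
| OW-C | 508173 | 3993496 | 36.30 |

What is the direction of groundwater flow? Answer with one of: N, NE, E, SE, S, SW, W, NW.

With h = a·x + b·y + c and OW-A as origin, the differences give:
  15·a + (-50)·b = -0.31
  80·a + 65·b = -0.06
Eliminate b (×65 and ×(-50), subtract): 4975·a = -23.150 → a = ∂h/∂x = -0.004653
Back-substitute: b = ∂h/∂y = +0.004804.
Flow = −∇h = (+0.004653 east, -0.004804 north), which points southeast.

SE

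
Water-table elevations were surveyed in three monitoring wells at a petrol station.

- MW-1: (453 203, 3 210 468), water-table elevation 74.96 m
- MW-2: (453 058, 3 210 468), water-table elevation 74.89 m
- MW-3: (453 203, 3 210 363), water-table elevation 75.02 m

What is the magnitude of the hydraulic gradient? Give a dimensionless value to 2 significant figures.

0.00075

∂h/∂x = (74.89 − 74.96) / (453058 − 453203) = +0.0004828
∂h/∂y = (75.02 − 74.96) / (3210363 − 3210468) = -0.0005714
|∇h| = √(0.0004828² + -0.0005714²) = 0.0007481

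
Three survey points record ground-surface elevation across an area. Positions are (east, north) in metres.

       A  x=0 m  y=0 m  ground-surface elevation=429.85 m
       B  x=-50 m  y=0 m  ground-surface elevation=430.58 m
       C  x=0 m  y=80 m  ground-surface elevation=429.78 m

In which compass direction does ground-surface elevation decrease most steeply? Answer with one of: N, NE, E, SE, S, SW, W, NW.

∂z/∂x = (430.58 − 429.85) / (-50 − 0) = -0.01460
∂z/∂y = (429.78 − 429.85) / (80 − 0) = -0.0008750
Steepest decrease is along −∇f = (+0.01460 E, +0.0008750 N) → east.

E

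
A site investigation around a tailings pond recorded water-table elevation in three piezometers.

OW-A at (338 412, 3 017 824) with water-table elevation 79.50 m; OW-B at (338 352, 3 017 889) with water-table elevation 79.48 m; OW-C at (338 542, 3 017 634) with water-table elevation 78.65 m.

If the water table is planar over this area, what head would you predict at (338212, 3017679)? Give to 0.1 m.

With h = a·x + b·y + c and OW-A as origin, the differences give:
  (-60)·a + 65·b = -0.02
  130·a + (-190)·b = -0.85
Eliminate b (×(-190) and ×65, subtract): 2950·a = 59.050 → a = ∂h/∂x = +0.02002
Back-substitute: b = ∂h/∂y = +0.01817.
h(338212, 3017679) = 79.50 + (+0.02002)·(-200) + (+0.01817)·(-145) = 79.50 -4.003 -2.635 = 72.862 m.

72.9 m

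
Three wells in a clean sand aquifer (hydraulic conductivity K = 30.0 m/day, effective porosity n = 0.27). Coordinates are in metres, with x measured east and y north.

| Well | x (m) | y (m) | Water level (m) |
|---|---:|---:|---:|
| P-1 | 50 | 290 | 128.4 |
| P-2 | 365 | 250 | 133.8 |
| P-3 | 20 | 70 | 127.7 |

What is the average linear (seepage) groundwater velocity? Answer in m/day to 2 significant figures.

Three-point gradient (reference P-1): Δ to P-2 = (315, -40, +5.4), Δ to P-3 = (-30, -220, -0.7).
∂h/∂x = +0.01725, ∂h/∂y = +0.0008298 (det = -70500).
|∇h| = √(0.01725² + 0.0008298²) = 0.01727
Seepage velocity v = K·i/n = 30.0 × 0.01727 / 0.27 = 1.919 m/day.

1.9 m/day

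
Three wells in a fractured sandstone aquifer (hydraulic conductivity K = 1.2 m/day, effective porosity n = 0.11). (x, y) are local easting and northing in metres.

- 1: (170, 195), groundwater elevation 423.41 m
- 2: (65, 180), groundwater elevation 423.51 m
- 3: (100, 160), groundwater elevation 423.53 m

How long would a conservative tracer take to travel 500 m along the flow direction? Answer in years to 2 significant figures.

With h = a·x + b·y + c and 1 as origin, the differences give:
  (-105)·a + (-15)·b = +0.10
  (-70)·a + (-35)·b = +0.12
Eliminate b (×(-35) and ×(-15), subtract): 2625·a = -1.700 → a = ∂h/∂x = -0.0006476
Back-substitute: b = ∂h/∂y = -0.002133.
|∇h| = √(-0.0006476² + -0.002133²) = 0.002229
Seepage velocity v = K·i/n = 1.2 × 0.002229 / 0.11 = 0.02432 m/day.
t = 500 / 0.02432 = 2.056e+04 days = 56.3 years.

56 years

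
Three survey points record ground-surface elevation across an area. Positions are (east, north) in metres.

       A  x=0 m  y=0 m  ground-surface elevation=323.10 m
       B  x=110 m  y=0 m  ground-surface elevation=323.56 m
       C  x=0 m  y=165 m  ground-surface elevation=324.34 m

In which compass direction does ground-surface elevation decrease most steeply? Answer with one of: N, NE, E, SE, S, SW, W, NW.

SW

∂z/∂x = (323.56 − 323.10) / (110 − 0) = +0.004182
∂z/∂y = (324.34 − 323.10) / (165 − 0) = +0.007515
Steepest decrease is along −∇f = (-0.004182 E, -0.007515 N) → southwest.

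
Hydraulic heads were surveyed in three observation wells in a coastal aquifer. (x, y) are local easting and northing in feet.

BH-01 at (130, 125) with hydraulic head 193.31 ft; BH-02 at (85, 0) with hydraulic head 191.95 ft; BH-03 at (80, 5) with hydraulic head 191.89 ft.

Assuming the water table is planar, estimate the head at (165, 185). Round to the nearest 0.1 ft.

With h = a·x + b·y + c and BH-01 as origin, the differences give:
  (-45)·a + (-125)·b = -1.36
  (-50)·a + (-120)·b = -1.42
Eliminate b (×(-120) and ×(-125), subtract): -850·a = -14.300 → a = ∂h/∂x = +0.01682
Back-substitute: b = ∂h/∂y = +0.004824.
h(165, 185) = 193.31 + (+0.01682)·(35) + (+0.004824)·(60) = 193.31 +0.589 +0.289 = 194.188 ft.

194.2 ft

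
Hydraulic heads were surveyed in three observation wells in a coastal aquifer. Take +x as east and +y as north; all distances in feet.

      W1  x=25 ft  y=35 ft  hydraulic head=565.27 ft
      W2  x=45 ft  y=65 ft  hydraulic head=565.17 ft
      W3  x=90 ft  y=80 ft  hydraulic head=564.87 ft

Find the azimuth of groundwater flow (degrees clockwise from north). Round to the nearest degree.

Differences from W1: to W2 (Δx, Δy, Δh) = (20, 30, -0.10); to W3 = (65, 45, -0.40).
Determinant of the coordinate differences = 20·45 − 65·30 = -1050.
∂h/∂x = [(-0.10)·45 − (-0.40)·30] / -1050 = -0.007143
∂h/∂y = [20·(-0.40) − 65·(-0.10)] / -1050 = +0.001429
Flow direction (−∇h) has components (+0.007143 E, -0.001429 N).
Azimuth = atan2(E, N) = atan2(+0.007143, -0.001429) = 101.3° ≈ 101°.

101°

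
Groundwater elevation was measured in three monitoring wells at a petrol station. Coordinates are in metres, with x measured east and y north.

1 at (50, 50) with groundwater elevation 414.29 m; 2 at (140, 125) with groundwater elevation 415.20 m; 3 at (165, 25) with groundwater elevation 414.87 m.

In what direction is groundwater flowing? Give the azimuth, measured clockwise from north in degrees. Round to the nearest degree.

232°

Taking 1 as reference: 2−1 = (90, 75, +0.91); 3−1 = (115, -25, +0.58).
Solve a·Δx + b·Δy = Δh: det = 90·(-25) − 115·75 = -10875.
∂h/∂x = [(+0.91)·(-25) − (+0.58)·75] / -10875 = +0.006092
∂h/∂y = [90·(+0.58) − 115·(+0.91)] / -10875 = +0.004823
Flow direction (−∇h) has components (-0.006092 E, -0.004823 N).
Azimuth = atan2(E, N) = atan2(-0.006092, -0.004823) = 231.6° ≈ 232°.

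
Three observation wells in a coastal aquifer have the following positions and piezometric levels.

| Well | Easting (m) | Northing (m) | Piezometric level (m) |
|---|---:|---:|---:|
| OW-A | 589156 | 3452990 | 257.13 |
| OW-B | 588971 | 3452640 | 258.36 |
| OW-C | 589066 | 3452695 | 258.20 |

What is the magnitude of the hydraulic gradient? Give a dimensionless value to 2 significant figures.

Three-point gradient (reference OW-A): Δ to OW-B = (-185, -350, +1.23), Δ to OW-C = (-90, -295, +1.07).
∂h/∂x = +0.0005049, ∂h/∂y = -0.003781 (det = 23075).
|∇h| = √(0.0005049² + -0.003781²) = 0.003815

0.0038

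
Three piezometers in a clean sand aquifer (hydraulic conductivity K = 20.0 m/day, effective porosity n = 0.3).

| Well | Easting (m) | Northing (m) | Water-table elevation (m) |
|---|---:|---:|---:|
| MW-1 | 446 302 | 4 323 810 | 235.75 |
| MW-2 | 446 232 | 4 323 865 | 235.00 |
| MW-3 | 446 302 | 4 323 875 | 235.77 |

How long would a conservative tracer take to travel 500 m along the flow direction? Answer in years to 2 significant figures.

Differences from MW-1: to MW-2 (Δx, Δy, Δh) = (-70, 55, -0.75); to MW-3 = (0, 65, +0.02).
Solve a·Δx + b·Δy = Δh: det = (-70)·65 − 0·55 = -4550.
∂h/∂x = [(-0.75)·65 − (+0.02)·55] / -4550 = +0.01096
∂h/∂y = [(-70)·(+0.02) − 0·(-0.75)] / -4550 = +0.0003077
|∇h| = √(0.01096² + 0.0003077²) = 0.01096
Seepage velocity v = K·i/n = 20.0 × 0.01096 / 0.3 = 0.7307 m/day.
t = 500 / 0.7307 = 684.3 days = 1.87 years.

1.9 years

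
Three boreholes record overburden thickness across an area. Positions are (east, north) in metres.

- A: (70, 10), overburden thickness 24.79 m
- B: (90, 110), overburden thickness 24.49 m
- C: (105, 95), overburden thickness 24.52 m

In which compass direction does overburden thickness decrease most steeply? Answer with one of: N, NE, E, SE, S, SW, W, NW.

With d = a·x + b·y + c and A as origin, the differences give:
  20·a + 100·b = -0.30
  35·a + 85·b = -0.27
Eliminate b (×85 and ×100, subtract): -1800·a = 1.500 → a = ∂d/∂x = -0.0008333
Back-substitute: b = ∂d/∂y = -0.002833.
Steepest decrease is along −∇f = (+0.0008333 E, +0.002833 N) → north.

N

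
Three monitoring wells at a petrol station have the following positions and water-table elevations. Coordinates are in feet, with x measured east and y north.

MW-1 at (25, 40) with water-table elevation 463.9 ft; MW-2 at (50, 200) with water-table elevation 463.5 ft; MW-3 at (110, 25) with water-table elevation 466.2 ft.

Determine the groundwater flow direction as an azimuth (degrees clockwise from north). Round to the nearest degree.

Differences from MW-1: to MW-2 (Δx, Δy, Δh) = (25, 160, -0.4); to MW-3 = (85, -15, +2.3).
Solve a·Δx + b·Δy = Δh: det = 25·(-15) − 85·160 = -13975.
∂h/∂x = [(-0.4)·(-15) − (+2.3)·160] / -13975 = +0.02590
∂h/∂y = [25·(+2.3) − 85·(-0.4)] / -13975 = -0.006547
Flow direction (−∇h) has components (-0.02590 E, +0.006547 N).
Azimuth = atan2(E, N) = atan2(-0.02590, +0.006547) = 284.2° ≈ 284°.

284°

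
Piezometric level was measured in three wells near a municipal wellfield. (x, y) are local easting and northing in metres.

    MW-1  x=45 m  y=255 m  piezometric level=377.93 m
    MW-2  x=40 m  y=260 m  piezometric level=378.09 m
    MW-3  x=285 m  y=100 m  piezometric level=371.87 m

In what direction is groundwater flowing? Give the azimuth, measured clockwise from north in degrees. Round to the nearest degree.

Differences from MW-1: to MW-2 (Δx, Δy, Δh) = (-5, 5, +0.16); to MW-3 = (240, -155, -6.06).
Determinant of the coordinate differences = (-5)·(-155) − 240·5 = -425.
∂h/∂x = [(+0.16)·(-155) − (-6.06)·5] / -425 = -0.01294
∂h/∂y = [(-5)·(-6.06) − 240·(+0.16)] / -425 = +0.01906
Flow direction (−∇h) has components (+0.01294 E, -0.01906 N).
Azimuth = atan2(E, N) = atan2(+0.01294, -0.01906) = 145.8° ≈ 146°.

146°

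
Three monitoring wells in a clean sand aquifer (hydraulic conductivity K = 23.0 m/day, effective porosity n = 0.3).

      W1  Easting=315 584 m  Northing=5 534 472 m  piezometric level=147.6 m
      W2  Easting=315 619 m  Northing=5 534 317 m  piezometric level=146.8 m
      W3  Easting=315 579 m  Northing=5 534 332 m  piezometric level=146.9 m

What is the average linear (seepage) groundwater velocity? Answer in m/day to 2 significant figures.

Differences from W1: to W2 (Δx, Δy, Δh) = (35, -155, -0.8); to W3 = (-5, -140, -0.7).
Determinant of the coordinate differences = 35·(-140) − (-5)·(-155) = -5675.
∂h/∂x = [(-0.8)·(-140) − (-0.7)·(-155)] / -5675 = -0.0006167
∂h/∂y = [35·(-0.7) − (-5)·(-0.8)] / -5675 = +0.005022
|∇h| = √(-0.0006167² + 0.005022²) = 0.00506
Seepage velocity v = K·i/n = 23.0 × 0.00506 / 0.3 = 0.3879 m/day.

0.39 m/day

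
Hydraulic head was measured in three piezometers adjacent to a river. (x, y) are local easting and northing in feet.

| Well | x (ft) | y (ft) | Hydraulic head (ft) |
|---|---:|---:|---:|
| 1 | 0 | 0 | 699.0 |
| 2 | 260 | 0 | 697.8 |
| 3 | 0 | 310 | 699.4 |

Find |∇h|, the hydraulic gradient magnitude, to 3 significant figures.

0.00479

∂h/∂x = (697.8 − 699.0) / (260 − 0) = -0.004615
∂h/∂y = (699.4 − 699.0) / (310 − 0) = +0.001290
|∇h| = √(-0.004615² + 0.001290²) = 0.004792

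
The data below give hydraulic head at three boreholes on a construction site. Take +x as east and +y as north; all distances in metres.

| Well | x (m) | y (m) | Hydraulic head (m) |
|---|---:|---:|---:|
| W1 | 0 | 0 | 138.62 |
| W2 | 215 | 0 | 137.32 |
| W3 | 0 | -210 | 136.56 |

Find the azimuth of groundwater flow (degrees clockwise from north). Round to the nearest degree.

∂h/∂x = (137.32 − 138.62) / (215 − 0) = -0.006047
∂h/∂y = (136.56 − 138.62) / (-210 − 0) = +0.009810
Flow direction (−∇h) has components (+0.006047 E, -0.009810 N).
Azimuth = atan2(E, N) = atan2(+0.006047, -0.009810) = 148.4° ≈ 148°.

148°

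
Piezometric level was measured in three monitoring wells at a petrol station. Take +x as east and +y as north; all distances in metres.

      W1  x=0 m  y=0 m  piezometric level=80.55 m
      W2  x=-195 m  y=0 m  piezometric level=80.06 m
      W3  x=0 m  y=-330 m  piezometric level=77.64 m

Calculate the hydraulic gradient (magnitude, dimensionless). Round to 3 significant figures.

0.00917

∂h/∂x = (80.06 − 80.55) / (-195 − 0) = +0.002513
∂h/∂y = (77.64 − 80.55) / (-330 − 0) = +0.008818
|∇h| = √(0.002513² + 0.008818²) = 0.009169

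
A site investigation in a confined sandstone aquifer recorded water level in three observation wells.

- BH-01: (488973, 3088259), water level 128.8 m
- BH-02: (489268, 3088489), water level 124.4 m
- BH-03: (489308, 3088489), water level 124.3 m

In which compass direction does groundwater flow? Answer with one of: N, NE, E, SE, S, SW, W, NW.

Three-point gradient (reference BH-01): Δ to BH-02 = (295, 230, -4.4), Δ to BH-03 = (335, 230, -4.5).
∂h/∂x = -0.002500, ∂h/∂y = -0.01592 (det = -9200).
Flow = −∇h = (+0.002500 east, +0.01592 north), which points north.

N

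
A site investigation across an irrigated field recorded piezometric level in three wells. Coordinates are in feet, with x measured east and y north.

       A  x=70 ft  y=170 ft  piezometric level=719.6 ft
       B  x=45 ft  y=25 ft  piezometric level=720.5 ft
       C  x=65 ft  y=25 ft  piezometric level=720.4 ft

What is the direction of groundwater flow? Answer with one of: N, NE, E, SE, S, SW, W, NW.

NE

Differences from A: to B (Δx, Δy, Δh) = (-25, -145, +0.9); to C = (-5, -145, +0.8).
Solve a·Δx + b·Δy = Δh: det = (-25)·(-145) − (-5)·(-145) = 2900.
∂h/∂x = [(+0.9)·(-145) − (+0.8)·(-145)] / 2900 = -0.005000
∂h/∂y = [(-25)·(+0.8) − (-5)·(+0.9)] / 2900 = -0.005345
Flow = −∇h = (+0.005000 east, +0.005345 north), which points northeast.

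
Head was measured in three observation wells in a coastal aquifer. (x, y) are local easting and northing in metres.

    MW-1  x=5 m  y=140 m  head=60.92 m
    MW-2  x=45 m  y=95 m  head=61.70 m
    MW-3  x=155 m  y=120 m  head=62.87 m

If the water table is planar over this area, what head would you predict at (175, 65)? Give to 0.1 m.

Three-point gradient (reference MW-1): Δ to MW-2 = (40, -45, +0.78), Δ to MW-3 = (150, -20, +1.95).
∂h/∂x = +0.01213, ∂h/∂y = -0.006555 (det = 5950).
h(175, 65) = 60.92 + (+0.01213)·(170) + (-0.006555)·(-75) = 60.92 +2.061 +0.492 = 63.473 m.

63.5 m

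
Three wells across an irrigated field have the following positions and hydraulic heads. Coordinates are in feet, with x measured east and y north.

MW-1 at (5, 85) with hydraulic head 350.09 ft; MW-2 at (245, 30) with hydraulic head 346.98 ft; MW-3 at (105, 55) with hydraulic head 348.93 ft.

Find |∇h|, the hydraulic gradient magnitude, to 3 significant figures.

0.0259

Differences from MW-1: to MW-2 (Δx, Δy, Δh) = (240, -55, -3.11); to MW-3 = (100, -30, -1.16).
Solve a·Δx + b·Δy = Δh: det = 240·(-30) − 100·(-55) = -1700.
∂h/∂x = [(-3.11)·(-30) − (-1.16)·(-55)] / -1700 = -0.01735
∂h/∂y = [240·(-1.16) − 100·(-3.11)] / -1700 = -0.01918
|∇h| = √(-0.01735² + -0.01918²) = 0.02586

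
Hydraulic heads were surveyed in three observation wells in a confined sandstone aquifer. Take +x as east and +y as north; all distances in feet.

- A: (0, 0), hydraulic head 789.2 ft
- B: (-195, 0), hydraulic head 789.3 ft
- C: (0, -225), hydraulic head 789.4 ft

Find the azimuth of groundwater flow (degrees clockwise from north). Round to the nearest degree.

030°

∂h/∂x = (789.3 − 789.2) / (-195 − 0) = -0.0005128
∂h/∂y = (789.4 − 789.2) / (-225 − 0) = -0.0008889
Flow direction (−∇h) has components (+0.0005128 E, +0.0008889 N).
Azimuth = atan2(E, N) = atan2(+0.0005128, +0.0008889) = 30.0° ≈ 030°.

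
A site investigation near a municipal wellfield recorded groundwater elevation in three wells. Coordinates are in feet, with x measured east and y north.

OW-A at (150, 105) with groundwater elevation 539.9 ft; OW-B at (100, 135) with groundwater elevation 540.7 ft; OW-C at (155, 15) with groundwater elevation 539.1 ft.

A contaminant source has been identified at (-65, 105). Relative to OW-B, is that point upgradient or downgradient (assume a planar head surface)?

upgradient

Differences from OW-A: to OW-B (Δx, Δy, Δh) = (-50, 30, +0.8); to OW-C = (5, -90, -0.8).
Determinant of the coordinate differences = (-50)·(-90) − 5·30 = 4350.
∂h/∂x = [(+0.8)·(-90) − (-0.8)·30] / 4350 = -0.01103
∂h/∂y = [(-50)·(-0.8) − 5·(+0.8)] / 4350 = +0.008276
Head at (-65, 105) = 539.9 + (-0.01103)·(-215) + (+0.008276)·(0) = 542.27 ft.
That is higher than the 540.7 ft at OW-B, so the point is upgradient.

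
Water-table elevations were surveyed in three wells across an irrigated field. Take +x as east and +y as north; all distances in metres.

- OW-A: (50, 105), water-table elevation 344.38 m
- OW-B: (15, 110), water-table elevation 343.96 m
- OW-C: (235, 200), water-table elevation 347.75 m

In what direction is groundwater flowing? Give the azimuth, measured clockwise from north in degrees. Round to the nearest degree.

Taking OW-A as reference: OW-B−OW-A = (-35, 5, -0.42); OW-C−OW-A = (185, 95, +3.37).
Determinant of the coordinate differences = (-35)·95 − 185·5 = -4250.
∂h/∂x = [(-0.42)·95 − (+3.37)·5] / -4250 = +0.01335
∂h/∂y = [(-35)·(+3.37) − 185·(-0.42)] / -4250 = +0.009471
Flow direction (−∇h) has components (-0.01335 E, -0.009471 N).
Azimuth = atan2(E, N) = atan2(-0.01335, -0.009471) = 234.7° ≈ 235°.

235°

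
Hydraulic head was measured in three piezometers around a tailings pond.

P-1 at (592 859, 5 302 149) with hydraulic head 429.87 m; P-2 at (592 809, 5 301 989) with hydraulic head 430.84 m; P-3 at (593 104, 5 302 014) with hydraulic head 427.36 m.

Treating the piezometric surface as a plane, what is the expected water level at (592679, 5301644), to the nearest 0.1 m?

Three-point gradient (reference P-1): Δ to P-2 = (-50, -160, +0.97), Δ to P-3 = (245, -135, -2.51).
∂h/∂x = -0.01159, ∂h/∂y = -0.002441 (det = 45950).
h(592679, 5301644) = 429.87 + (-0.01159)·(-180) + (-0.002441)·(-505) = 429.87 +2.086 +1.233 = 433.189 m.

433.2 m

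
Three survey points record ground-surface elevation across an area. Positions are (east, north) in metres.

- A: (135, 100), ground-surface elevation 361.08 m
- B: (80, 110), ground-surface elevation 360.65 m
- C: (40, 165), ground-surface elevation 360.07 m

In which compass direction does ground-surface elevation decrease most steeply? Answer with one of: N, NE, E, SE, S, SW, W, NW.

Differences from A: to B (Δx, Δy, Δh) = (-55, 10, -0.43); to C = (-95, 65, -1.01).
Solve a·Δx + b·Δy = Δz: det = (-55)·65 − (-95)·10 = -2625.
∂z/∂x = [(-0.43)·65 − (-1.01)·10] / -2625 = +0.006800
∂z/∂y = [(-55)·(-1.01) − (-95)·(-0.43)] / -2625 = -0.005600
Steepest decrease is along −∇f = (-0.006800 E, +0.005600 N) → northwest.

NW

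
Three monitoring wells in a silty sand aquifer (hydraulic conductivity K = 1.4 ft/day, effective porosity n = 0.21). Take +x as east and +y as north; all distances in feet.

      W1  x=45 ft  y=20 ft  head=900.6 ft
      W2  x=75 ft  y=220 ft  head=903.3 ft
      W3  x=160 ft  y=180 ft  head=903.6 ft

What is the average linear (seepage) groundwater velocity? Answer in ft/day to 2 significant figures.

0.10 ft/day

Differences from W1: to W2 (Δx, Δy, Δh) = (30, 200, +2.7); to W3 = (115, 160, +3.0).
Determinant of the coordinate differences = 30·160 − 115·200 = -18200.
∂h/∂x = [(+2.7)·160 − (+3.0)·200] / -18200 = +0.009231
∂h/∂y = [30·(+3.0) − 115·(+2.7)] / -18200 = +0.01212
|∇h| = √(0.009231² + 0.01212²) = 0.01524
Seepage velocity v = K·i/n = 1.4 × 0.01524 / 0.21 = 0.1016 ft/day.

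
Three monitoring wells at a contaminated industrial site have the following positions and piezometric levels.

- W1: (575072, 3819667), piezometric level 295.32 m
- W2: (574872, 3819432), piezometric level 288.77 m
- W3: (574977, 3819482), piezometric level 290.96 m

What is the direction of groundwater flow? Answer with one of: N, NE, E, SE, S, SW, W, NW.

SW

Differences from W1: to W2 (Δx, Δy, Δh) = (-200, -235, -6.55); to W3 = (-95, -185, -4.36).
Determinant of the coordinate differences = (-200)·(-185) − (-95)·(-235) = 14675.
∂h/∂x = [(-6.55)·(-185) − (-4.36)·(-235)] / 14675 = +0.01275
∂h/∂y = [(-200)·(-4.36) − (-95)·(-6.55)] / 14675 = +0.01702
Flow = −∇h = (-0.01275 east, -0.01702 north), which points southwest.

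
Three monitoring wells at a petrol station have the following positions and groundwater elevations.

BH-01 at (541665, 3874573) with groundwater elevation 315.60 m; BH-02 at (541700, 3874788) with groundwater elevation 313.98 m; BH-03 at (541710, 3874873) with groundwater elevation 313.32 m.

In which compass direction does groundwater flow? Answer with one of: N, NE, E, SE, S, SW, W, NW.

Differences from BH-01: to BH-02 (Δx, Δy, Δh) = (35, 215, -1.62); to BH-03 = (45, 300, -2.28).
Solve a·Δx + b·Δy = Δh: det = 35·300 − 45·215 = 825.
∂h/∂x = [(-1.62)·300 − (-2.28)·215] / 825 = +0.005091
∂h/∂y = [35·(-2.28) − 45·(-1.62)] / 825 = -0.008364
Flow = −∇h = (-0.005091 east, +0.008364 north), which points northwest.

NW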